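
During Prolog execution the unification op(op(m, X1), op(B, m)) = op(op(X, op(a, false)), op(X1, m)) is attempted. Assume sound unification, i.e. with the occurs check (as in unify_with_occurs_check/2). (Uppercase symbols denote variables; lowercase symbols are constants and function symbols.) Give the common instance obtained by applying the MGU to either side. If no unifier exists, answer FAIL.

op(op(m, op(a, false)), op(op(a, false), m))

Decompose op/2: op(m, X1) = op(X, op(a, false)),  op(B, m) = op(X1, m).
Decompose op/2: m = X,  X1 = op(a, false).
Bind X := m; no other remaining equation mentions X.
Bind X1 := op(a, false); substituting into the remaining equation gives: op(B, m) = op(op(a, false), m).
Decompose op/2: B = op(a, false),  m = m.
Bind B := op(a, false); no other remaining equation mentions B.
Delete trivial equation m = m.
Applying the MGU to either side gives op(op(m, op(a, false)), op(op(a, false), m)).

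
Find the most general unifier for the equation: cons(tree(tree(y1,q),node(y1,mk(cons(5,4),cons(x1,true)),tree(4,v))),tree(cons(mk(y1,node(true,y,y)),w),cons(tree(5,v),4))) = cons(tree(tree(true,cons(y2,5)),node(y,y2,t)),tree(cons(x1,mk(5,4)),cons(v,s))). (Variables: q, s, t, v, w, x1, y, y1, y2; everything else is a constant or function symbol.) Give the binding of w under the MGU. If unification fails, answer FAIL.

FAIL

Decompose cons/2: tree(tree(y1,q),node(y1,mk(cons(5,4),cons(x1,true)),tree(4,v))) = tree(tree(true,cons(y2,5)),node(y,y2,t)),  tree(cons(mk(y1,node(true,y,y)),w),cons(tree(5,v),4)) = tree(cons(x1,mk(5,4)),cons(v,s)).
Decompose tree/2: tree(y1,q) = tree(true,cons(y2,5)),  node(y1,mk(cons(5,4),cons(x1,true)),tree(4,v)) = node(y,y2,t).
Decompose tree/2: y1 = true,  q = cons(y2,5).
Bind y1 := true; substituting into the 2 remaining equations that mention y1 gives: node(true,mk(cons(5,4),cons(x1,true)),tree(4,v)) = node(y,y2,t),  tree(cons(mk(true,node(true,y,y)),w),cons(tree(5,v),4)) = tree(cons(x1,mk(5,4)),cons(v,s)).
Bind q := cons(y2,5); no other remaining equation mentions q.
Decompose node/3: true = y,  mk(cons(5,4),cons(x1,true)) = y2,  tree(4,v) = t.
Bind y := true; substituting into the one remaining equation that mentions y gives: tree(cons(mk(true,node(true,true,true)),w),cons(tree(5,v),4)) = tree(cons(x1,mk(5,4)),cons(v,s)).
Bind y2 := mk(cons(5,4),cons(x1,true)); no other remaining equation mentions y2. Substituting into the earlier binding gives q := cons(mk(cons(5,4),cons(x1,true)),5).
Bind t := tree(4,v); no other remaining equation mentions t.
Decompose tree/2: cons(mk(true,node(true,true,true)),w) = cons(x1,mk(5,4)),  cons(tree(5,v),4) = cons(v,s).
Decompose cons/2: mk(true,node(true,true,true)) = x1,  w = mk(5,4).
Bind x1 := mk(true,node(true,true,true)); no other remaining equation mentions x1. Substituting into the earlier bindings gives q := cons(mk(cons(5,4),cons(mk(true,node(true,true,true)),true)),5), y2 := mk(cons(5,4),cons(mk(true,node(true,true,true)),true)).
Bind w := mk(5,4); no other remaining equation mentions w.
Decompose cons/2: tree(5,v) = v,  4 = s.
Occurs check fails: v occurs in tree(5,v); the equation v = tree(5,v) has no finite solution.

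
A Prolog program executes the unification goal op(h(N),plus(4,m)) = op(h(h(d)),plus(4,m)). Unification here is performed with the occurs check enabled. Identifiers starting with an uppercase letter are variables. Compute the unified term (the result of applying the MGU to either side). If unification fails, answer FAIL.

Decompose op/2: h(N) = h(h(d)),  plus(4,m) = plus(4,m).
Decompose h/1: N = h(d).
Bind N := h(d); no other remaining equation mentions N.
Delete trivial equation plus(4,m) = plus(4,m).
Applying the MGU to either side gives op(h(h(d)),plus(4,m)).

op(h(h(d)),plus(4,m))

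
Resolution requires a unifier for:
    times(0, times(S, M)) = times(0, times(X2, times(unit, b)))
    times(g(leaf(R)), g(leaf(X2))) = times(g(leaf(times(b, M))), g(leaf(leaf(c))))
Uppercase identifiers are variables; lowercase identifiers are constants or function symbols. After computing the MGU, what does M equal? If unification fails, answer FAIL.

times(unit, b)

Decompose times/2: 0 = 0,  times(S, M) = times(X2, times(unit, b)).
Delete trivial equation 0 = 0.
Decompose times/2: S = X2,  M = times(unit, b).
Bind S := X2; no other remaining equation mentions S.
Bind M := times(unit, b); substituting into the remaining equation gives: times(g(leaf(R)), g(leaf(X2))) = times(g(leaf(times(b, times(unit, b)))), g(leaf(leaf(c)))).
Decompose times/2: g(leaf(R)) = g(leaf(times(b, times(unit, b)))),  g(leaf(X2)) = g(leaf(leaf(c))).
Decompose g/1: leaf(R) = leaf(times(b, times(unit, b))).
Decompose leaf/1: R = times(b, times(unit, b)).
Bind R := times(b, times(unit, b)); no other remaining equation mentions R.
Decompose g/1: leaf(X2) = leaf(leaf(c)).
Decompose leaf/1: X2 = leaf(c).
Bind X2 := leaf(c). Substituting into the earlier binding gives S := leaf(c).
MGU = { S := leaf(c), M := times(unit, b), R := times(b, times(unit, b)), X2 := leaf(c) }, so M := times(unit, b).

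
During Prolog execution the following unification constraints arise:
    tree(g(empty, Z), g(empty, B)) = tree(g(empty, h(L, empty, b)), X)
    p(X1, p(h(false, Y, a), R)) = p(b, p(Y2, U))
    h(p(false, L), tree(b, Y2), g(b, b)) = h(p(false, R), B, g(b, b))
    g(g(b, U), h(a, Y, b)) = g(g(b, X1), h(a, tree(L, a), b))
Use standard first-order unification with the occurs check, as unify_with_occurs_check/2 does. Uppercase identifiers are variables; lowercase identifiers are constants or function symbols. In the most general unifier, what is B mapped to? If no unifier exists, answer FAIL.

Decompose tree/2: g(empty, Z) = g(empty, h(L, empty, b)),  g(empty, B) = X.
Decompose g/2: empty = empty,  Z = h(L, empty, b).
Delete trivial equation empty = empty.
Bind Z := h(L, empty, b); no other remaining equation mentions Z.
Bind X := g(empty, B); no other remaining equation mentions X.
Decompose p/2: X1 = b,  p(h(false, Y, a), R) = p(Y2, U).
Bind X1 := b; substituting into the one remaining equation that mentions X1 gives: g(g(b, U), h(a, Y, b)) = g(g(b, b), h(a, tree(L, a), b)).
Decompose p/2: h(false, Y, a) = Y2,  R = U.
Bind Y2 := h(false, Y, a); substituting into the one remaining equation that mentions Y2 gives: h(p(false, L), tree(b, h(false, Y, a)), g(b, b)) = h(p(false, R), B, g(b, b)).
Bind R := U; substituting into the one remaining equation that mentions R gives: h(p(false, L), tree(b, h(false, Y, a)), g(b, b)) = h(p(false, U), B, g(b, b)).
Decompose h/3: p(false, L) = p(false, U),  tree(b, h(false, Y, a)) = B,  g(b, b) = g(b, b).
Decompose p/2: false = false,  L = U.
Delete trivial equation false = false.
Bind L := U; substituting into the one remaining equation that mentions L gives: g(g(b, U), h(a, Y, b)) = g(g(b, b), h(a, tree(U, a), b)). Substituting into the earlier binding gives Z := h(U, empty, b).
Bind B := tree(b, h(false, Y, a)); no other remaining equation mentions B. Substituting into the earlier binding gives X := g(empty, tree(b, h(false, Y, a))).
Delete trivial equation g(b, b) = g(b, b).
Decompose g/2: g(b, U) = g(b, b),  h(a, Y, b) = h(a, tree(U, a), b).
Decompose g/2: b = b,  U = b.
Delete trivial equation b = b.
Bind U := b; substituting into the remaining equation gives: h(a, Y, b) = h(a, tree(b, a), b). Substituting into the earlier bindings gives Z := h(b, empty, b), R := b, L := b.
Decompose h/3: a = a,  Y = tree(b, a),  b = b.
Delete trivial equation a = a.
Bind Y := tree(b, a); no other remaining equation mentions Y. Substituting into the earlier bindings gives X := g(empty, tree(b, h(false, tree(b, a), a))), Y2 := h(false, tree(b, a), a), B := tree(b, h(false, tree(b, a), a)).
Delete trivial equation b = b.
MGU = { Z -> h(b, empty, b), X -> g(empty, tree(b, h(false, tree(b, a), a))), X1 -> b, Y2 -> h(false, tree(b, a), a), R -> b, L -> b, B -> tree(b, h(false, tree(b, a), a)), U -> b, Y -> tree(b, a) }, so B -> tree(b, h(false, tree(b, a), a)).

tree(b, h(false, tree(b, a), a))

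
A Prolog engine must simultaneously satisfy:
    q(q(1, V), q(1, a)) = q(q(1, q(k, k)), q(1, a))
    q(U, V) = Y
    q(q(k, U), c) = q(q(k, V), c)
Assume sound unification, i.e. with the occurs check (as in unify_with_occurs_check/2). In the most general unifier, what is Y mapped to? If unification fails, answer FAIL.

Decompose q/2: q(1, V) = q(1, q(k, k)),  q(1, a) = q(1, a).
Decompose q/2: 1 = 1,  V = q(k, k).
Delete trivial equation 1 = 1.
Bind V := q(k, k); substituting into the 2 remaining equations that mention V gives: q(U, q(k, k)) = Y,  q(q(k, U), c) = q(q(k, q(k, k)), c).
Delete trivial equation q(1, a) = q(1, a).
Bind Y := q(U, q(k, k)); no other remaining equation mentions Y.
Decompose q/2: q(k, U) = q(k, q(k, k)),  c = c.
Decompose q/2: k = k,  U = q(k, k).
Delete trivial equation k = k.
Bind U := q(k, k); no other remaining equation mentions U. Substituting into the earlier binding gives Y := q(q(k, k), q(k, k)).
Delete trivial equation c = c.
MGU = { V = q(k, k), Y = q(q(k, k), q(k, k)), U = q(k, k) }, so Y = q(q(k, k), q(k, k)).

q(q(k, k), q(k, k))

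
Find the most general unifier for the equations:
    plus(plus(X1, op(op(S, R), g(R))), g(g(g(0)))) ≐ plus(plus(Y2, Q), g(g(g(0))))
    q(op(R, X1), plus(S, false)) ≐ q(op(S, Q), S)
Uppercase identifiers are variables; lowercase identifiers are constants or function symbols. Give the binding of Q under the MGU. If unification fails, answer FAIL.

Decompose plus/2: plus(X1, op(op(S, R), g(R))) ≐ plus(Y2, Q),  g(g(g(0))) ≐ g(g(g(0))).
Decompose plus/2: X1 ≐ Y2,  op(op(S, R), g(R)) ≐ Q.
Bind X1 := Y2; substituting into the one remaining equation that mentions X1 gives: q(op(R, Y2), plus(S, false)) ≐ q(op(S, Q), S).
Bind Q := op(op(S, R), g(R)); substituting into the one remaining equation that mentions Q gives: q(op(R, Y2), plus(S, false)) ≐ q(op(S, op(op(S, R), g(R))), S).
Delete trivial equation g(g(g(0))) ≐ g(g(g(0))).
Decompose q/2: op(R, Y2) ≐ op(S, op(op(S, R), g(R))),  plus(S, false) ≐ S.
Decompose op/2: R ≐ S,  Y2 ≐ op(op(S, R), g(R)).
Bind R := S; substituting into the one remaining equation that mentions R gives: Y2 ≐ op(op(S, S), g(S)). Substituting into the earlier binding gives Q := op(op(S, S), g(S)).
Bind Y2 := op(op(S, S), g(S)); no other remaining equation mentions Y2. Substituting into the earlier binding gives X1 := op(op(S, S), g(S)).
Occurs check fails: S occurs in plus(S, false); the equation S ≐ plus(S, false) has no finite solution.

FAIL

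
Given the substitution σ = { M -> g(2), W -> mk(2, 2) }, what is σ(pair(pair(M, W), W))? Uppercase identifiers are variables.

pair(pair(g(2), mk(2, 2)), mk(2, 2))

Replace each occurrence of M with g(2).
Replace each occurrence of W with mk(2, 2).
Result: pair(pair(g(2), mk(2, 2)), mk(2, 2)).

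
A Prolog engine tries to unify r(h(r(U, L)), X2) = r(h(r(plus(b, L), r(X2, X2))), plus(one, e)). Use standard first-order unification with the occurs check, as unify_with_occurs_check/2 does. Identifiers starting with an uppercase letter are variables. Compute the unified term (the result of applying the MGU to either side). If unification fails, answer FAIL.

Decompose r/2: h(r(U, L)) = h(r(plus(b, L), r(X2, X2))),  X2 = plus(one, e).
Decompose h/1: r(U, L) = r(plus(b, L), r(X2, X2)).
Decompose r/2: U = plus(b, L),  L = r(X2, X2).
Bind U := plus(b, L); no other remaining equation mentions U.
Bind L := r(X2, X2); no other remaining equation mentions L. Substituting into the earlier binding gives U := plus(b, r(X2, X2)).
Bind X2 := plus(one, e). Substituting into the earlier bindings gives U := plus(b, r(plus(one, e), plus(one, e))), L := r(plus(one, e), plus(one, e)).
Applying the MGU to either side gives r(h(r(plus(b, r(plus(one, e), plus(one, e))), r(plus(one, e), plus(one, e)))), plus(one, e)).

r(h(r(plus(b, r(plus(one, e), plus(one, e))), r(plus(one, e), plus(one, e)))), plus(one, e))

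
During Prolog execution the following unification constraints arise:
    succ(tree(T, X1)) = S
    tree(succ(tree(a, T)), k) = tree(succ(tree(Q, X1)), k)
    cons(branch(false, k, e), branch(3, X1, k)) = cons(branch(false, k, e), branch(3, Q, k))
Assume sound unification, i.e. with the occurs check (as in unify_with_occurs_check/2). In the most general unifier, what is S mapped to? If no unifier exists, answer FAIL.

Bind S := succ(tree(T, X1)); no other remaining equation mentions S.
Decompose tree/2: succ(tree(a, T)) = succ(tree(Q, X1)),  k = k.
Decompose succ/1: tree(a, T) = tree(Q, X1).
Decompose tree/2: a = Q,  T = X1.
Bind Q := a; substituting into the one remaining equation that mentions Q gives: cons(branch(false, k, e), branch(3, X1, k)) = cons(branch(false, k, e), branch(3, a, k)).
Bind T := X1; no other remaining equation mentions T. Substituting into the earlier binding gives S := succ(tree(X1, X1)).
Delete trivial equation k = k.
Decompose cons/2: branch(false, k, e) = branch(false, k, e),  branch(3, X1, k) = branch(3, a, k).
Delete trivial equation branch(false, k, e) = branch(false, k, e).
Decompose branch/3: 3 = 3,  X1 = a,  k = k.
Delete trivial equation 3 = 3.
Bind X1 := a; no other remaining equation mentions X1. Substituting into the earlier bindings gives S := succ(tree(a, a)), T := a.
Delete trivial equation k = k.
MGU = { S = succ(tree(a, a)), Q = a, T = a, X1 = a }, so S = succ(tree(a, a)).

succ(tree(a, a))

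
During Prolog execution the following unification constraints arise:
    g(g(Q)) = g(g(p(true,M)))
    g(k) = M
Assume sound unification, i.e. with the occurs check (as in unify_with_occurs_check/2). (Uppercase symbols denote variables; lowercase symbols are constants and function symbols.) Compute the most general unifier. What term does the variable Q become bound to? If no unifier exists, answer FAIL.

Decompose g/1: g(Q) = g(p(true,M)).
Decompose g/1: Q = p(true,M).
Bind Q := p(true,M); no other remaining equation mentions Q.
Bind M := g(k). Substituting into the earlier binding gives Q := p(true,g(k)).
MGU = { Q = p(true,g(k)), M = g(k) }, so Q = p(true,g(k)).

p(true,g(k))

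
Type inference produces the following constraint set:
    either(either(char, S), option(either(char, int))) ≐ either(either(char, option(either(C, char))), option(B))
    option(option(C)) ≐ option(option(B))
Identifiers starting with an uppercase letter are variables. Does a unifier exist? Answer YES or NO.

YES

Decompose either/2: either(char, S) ≐ either(char, option(either(C, char))),  option(either(char, int)) ≐ option(B).
Decompose either/2: char ≐ char,  S ≐ option(either(C, char)).
Delete trivial equation char ≐ char.
Bind S := option(either(C, char)); no other remaining equation mentions S.
Decompose option/1: either(char, int) ≐ B.
Bind B := either(char, int); substituting into the remaining equation gives: option(option(C)) ≐ option(option(either(char, int))).
Decompose option/1: option(C) ≐ option(either(char, int)).
Decompose option/1: C ≐ either(char, int).
Bind C := either(char, int). Substituting into the earlier binding gives S := option(either(either(char, int), char)).
No equations remain and no clash or occurs-check failure arose, so a unifier exists.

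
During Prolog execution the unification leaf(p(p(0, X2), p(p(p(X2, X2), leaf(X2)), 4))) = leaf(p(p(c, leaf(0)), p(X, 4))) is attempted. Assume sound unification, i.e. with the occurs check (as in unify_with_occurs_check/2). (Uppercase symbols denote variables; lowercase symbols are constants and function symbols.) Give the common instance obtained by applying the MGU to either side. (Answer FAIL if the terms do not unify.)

Decompose leaf/1: p(p(0, X2), p(p(p(X2, X2), leaf(X2)), 4)) = p(p(c, leaf(0)), p(X, 4)).
Decompose p/2: p(0, X2) = p(c, leaf(0)),  p(p(p(X2, X2), leaf(X2)), 4) = p(X, 4).
Decompose p/2: 0 = c,  X2 = leaf(0).
Clash: constants 0 and c differ; no unifier exists.

FAIL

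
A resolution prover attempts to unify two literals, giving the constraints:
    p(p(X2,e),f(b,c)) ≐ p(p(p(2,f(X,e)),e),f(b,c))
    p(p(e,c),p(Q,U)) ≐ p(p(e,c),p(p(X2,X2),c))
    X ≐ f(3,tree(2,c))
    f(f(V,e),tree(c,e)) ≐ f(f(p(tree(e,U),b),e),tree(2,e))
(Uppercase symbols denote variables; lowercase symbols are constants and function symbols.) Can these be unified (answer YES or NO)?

NO

Decompose p/2: p(X2,e) ≐ p(p(2,f(X,e)),e),  f(b,c) ≐ f(b,c).
Decompose p/2: X2 ≐ p(2,f(X,e)),  e ≐ e.
Bind X2 := p(2,f(X,e)); substituting into the one remaining equation that mentions X2 gives: p(p(e,c),p(Q,U)) ≐ p(p(e,c),p(p(p(2,f(X,e)),p(2,f(X,e))),c)).
Delete trivial equation e ≐ e.
Delete trivial equation f(b,c) ≐ f(b,c).
Decompose p/2: p(e,c) ≐ p(e,c),  p(Q,U) ≐ p(p(p(2,f(X,e)),p(2,f(X,e))),c).
Delete trivial equation p(e,c) ≐ p(e,c).
Decompose p/2: Q ≐ p(p(2,f(X,e)),p(2,f(X,e))),  U ≐ c.
Bind Q := p(p(2,f(X,e)),p(2,f(X,e))); no other remaining equation mentions Q.
Bind U := c; substituting into the one remaining equation that mentions U gives: f(f(V,e),tree(c,e)) ≐ f(f(p(tree(e,c),b),e),tree(2,e)).
Bind X := f(3,tree(2,c)); no other remaining equation mentions X. Substituting into the earlier bindings gives X2 := p(2,f(f(3,tree(2,c)),e)), Q := p(p(2,f(f(3,tree(2,c)),e)),p(2,f(f(3,tree(2,c)),e))).
Decompose f/2: f(V,e) ≐ f(p(tree(e,c),b),e),  tree(c,e) ≐ tree(2,e).
Decompose f/2: V ≐ p(tree(e,c),b),  e ≐ e.
Bind V := p(tree(e,c),b); no other remaining equation mentions V.
Delete trivial equation e ≐ e.
Decompose tree/2: c ≐ 2,  e ≐ e.
Clash: constants c and 2 differ; no unifier exists.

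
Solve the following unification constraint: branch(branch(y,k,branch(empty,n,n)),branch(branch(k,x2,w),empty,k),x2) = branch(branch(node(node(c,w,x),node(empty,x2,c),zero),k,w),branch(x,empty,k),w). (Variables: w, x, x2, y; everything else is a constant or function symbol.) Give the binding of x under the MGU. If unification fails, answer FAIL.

Decompose branch/3: branch(y,k,branch(empty,n,n)) = branch(node(node(c,w,x),node(empty,x2,c),zero),k,w),  branch(branch(k,x2,w),empty,k) = branch(x,empty,k),  x2 = w.
Decompose branch/3: y = node(node(c,w,x),node(empty,x2,c),zero),  k = k,  branch(empty,n,n) = w.
Bind y := node(node(c,w,x),node(empty,x2,c),zero); no other remaining equation mentions y.
Delete trivial equation k = k.
Bind w := branch(empty,n,n); substituting into the remaining equations gives: branch(branch(k,x2,branch(empty,n,n)),empty,k) = branch(x,empty,k),  x2 = branch(empty,n,n). Substituting into the earlier binding gives y := node(node(c,branch(empty,n,n),x),node(empty,x2,c),zero).
Decompose branch/3: branch(k,x2,branch(empty,n,n)) = x,  empty = empty,  k = k.
Bind x := branch(k,x2,branch(empty,n,n)); no other remaining equation mentions x. Substituting into the earlier binding gives y := node(node(c,branch(empty,n,n),branch(k,x2,branch(empty,n,n))),node(empty,x2,c),zero).
Delete trivial equation empty = empty.
Delete trivial equation k = k.
Bind x2 := branch(empty,n,n). Substituting into the earlier bindings gives y := node(node(c,branch(empty,n,n),branch(k,branch(empty,n,n),branch(empty,n,n))),node(empty,branch(empty,n,n),c),zero), x := branch(k,branch(empty,n,n),branch(empty,n,n)).
MGU = { y := node(node(c,branch(empty,n,n),branch(k,branch(empty,n,n),branch(empty,n,n))),node(empty,branch(empty,n,n),c),zero), w := branch(empty,n,n), x := branch(k,branch(empty,n,n),branch(empty,n,n)), x2 := branch(empty,n,n) }, so x := branch(k,branch(empty,n,n),branch(empty,n,n)).

branch(k,branch(empty,n,n),branch(empty,n,n))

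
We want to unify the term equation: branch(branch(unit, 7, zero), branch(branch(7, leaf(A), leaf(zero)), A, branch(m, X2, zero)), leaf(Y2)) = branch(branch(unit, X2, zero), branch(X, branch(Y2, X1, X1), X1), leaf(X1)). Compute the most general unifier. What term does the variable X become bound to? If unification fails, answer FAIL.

Decompose branch/3: branch(unit, 7, zero) = branch(unit, X2, zero),  branch(branch(7, leaf(A), leaf(zero)), A, branch(m, X2, zero)) = branch(X, branch(Y2, X1, X1), X1),  leaf(Y2) = leaf(X1).
Decompose branch/3: unit = unit,  7 = X2,  zero = zero.
Delete trivial equation unit = unit.
Bind X2 := 7; substituting into the one remaining equation that mentions X2 gives: branch(branch(7, leaf(A), leaf(zero)), A, branch(m, 7, zero)) = branch(X, branch(Y2, X1, X1), X1).
Delete trivial equation zero = zero.
Decompose branch/3: branch(7, leaf(A), leaf(zero)) = X,  A = branch(Y2, X1, X1),  branch(m, 7, zero) = X1.
Bind X := branch(7, leaf(A), leaf(zero)); no other remaining equation mentions X.
Bind A := branch(Y2, X1, X1); no other remaining equation mentions A. Substituting into the earlier binding gives X := branch(7, leaf(branch(Y2, X1, X1)), leaf(zero)).
Bind X1 := branch(m, 7, zero); substituting into the remaining equation gives: leaf(Y2) = leaf(branch(m, 7, zero)). Substituting into the earlier bindings gives X := branch(7, leaf(branch(Y2, branch(m, 7, zero), branch(m, 7, zero))), leaf(zero)), A := branch(Y2, branch(m, 7, zero), branch(m, 7, zero)).
Decompose leaf/1: Y2 = branch(m, 7, zero).
Bind Y2 := branch(m, 7, zero). Substituting into the earlier bindings gives X := branch(7, leaf(branch(branch(m, 7, zero), branch(m, 7, zero), branch(m, 7, zero))), leaf(zero)), A := branch(branch(m, 7, zero), branch(m, 7, zero), branch(m, 7, zero)).
MGU = { X2 -> 7, X -> branch(7, leaf(branch(branch(m, 7, zero), branch(m, 7, zero), branch(m, 7, zero))), leaf(zero)), A -> branch(branch(m, 7, zero), branch(m, 7, zero), branch(m, 7, zero)), X1 -> branch(m, 7, zero), Y2 -> branch(m, 7, zero) }, so X -> branch(7, leaf(branch(branch(m, 7, zero), branch(m, 7, zero), branch(m, 7, zero))), leaf(zero)).

branch(7, leaf(branch(branch(m, 7, zero), branch(m, 7, zero), branch(m, 7, zero))), leaf(zero))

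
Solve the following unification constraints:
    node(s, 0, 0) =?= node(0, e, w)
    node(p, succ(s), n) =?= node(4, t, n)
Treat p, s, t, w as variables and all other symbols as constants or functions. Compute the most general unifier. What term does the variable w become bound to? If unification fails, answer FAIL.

FAIL

Decompose node/3: s =?= 0,  0 =?= e,  0 =?= w.
Bind s := 0; substituting into the one remaining equation that mentions s gives: node(p, succ(0), n) =?= node(4, t, n).
Clash: constants 0 and e differ; no unifier exists.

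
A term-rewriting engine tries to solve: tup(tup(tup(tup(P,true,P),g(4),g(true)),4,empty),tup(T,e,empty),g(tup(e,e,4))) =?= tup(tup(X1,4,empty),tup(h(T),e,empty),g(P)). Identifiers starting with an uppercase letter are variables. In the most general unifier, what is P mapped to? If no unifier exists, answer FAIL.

FAIL

Decompose tup/3: tup(tup(tup(P,true,P),g(4),g(true)),4,empty) =?= tup(X1,4,empty),  tup(T,e,empty) =?= tup(h(T),e,empty),  g(tup(e,e,4)) =?= g(P).
Decompose tup/3: tup(tup(P,true,P),g(4),g(true)) =?= X1,  4 =?= 4,  empty =?= empty.
Bind X1 := tup(tup(P,true,P),g(4),g(true)); no other remaining equation mentions X1.
Delete trivial equation 4 =?= 4.
Delete trivial equation empty =?= empty.
Decompose tup/3: T =?= h(T),  e =?= e,  empty =?= empty.
Occurs check fails: T occurs in h(T); the equation T =?= h(T) has no finite solution.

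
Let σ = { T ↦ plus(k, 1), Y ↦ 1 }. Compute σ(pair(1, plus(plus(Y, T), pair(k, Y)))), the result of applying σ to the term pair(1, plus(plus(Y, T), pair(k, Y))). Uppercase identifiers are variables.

pair(1, plus(plus(1, plus(k, 1)), pair(k, 1)))

Replace each occurrence of T with plus(k, 1).
Replace each occurrence of Y with 1.
Result: pair(1, plus(plus(1, plus(k, 1)), pair(k, 1))).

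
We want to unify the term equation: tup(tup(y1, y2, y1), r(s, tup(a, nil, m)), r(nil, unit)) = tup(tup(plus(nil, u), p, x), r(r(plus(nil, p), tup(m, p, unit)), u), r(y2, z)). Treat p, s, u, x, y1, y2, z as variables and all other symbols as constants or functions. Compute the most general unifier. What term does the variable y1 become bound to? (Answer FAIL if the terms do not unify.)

Decompose tup/3: tup(y1, y2, y1) = tup(plus(nil, u), p, x),  r(s, tup(a, nil, m)) = r(r(plus(nil, p), tup(m, p, unit)), u),  r(nil, unit) = r(y2, z).
Decompose tup/3: y1 = plus(nil, u),  y2 = p,  y1 = x.
Bind y1 := plus(nil, u); substituting into the one remaining equation that mentions y1 gives: plus(nil, u) = x.
Bind y2 := p; substituting into the one remaining equation that mentions y2 gives: r(nil, unit) = r(p, z).
Bind x := plus(nil, u); no other remaining equation mentions x.
Decompose r/2: s = r(plus(nil, p), tup(m, p, unit)),  tup(a, nil, m) = u.
Bind s := r(plus(nil, p), tup(m, p, unit)); no other remaining equation mentions s.
Bind u := tup(a, nil, m); no other remaining equation mentions u. Substituting into the earlier bindings gives y1 := plus(nil, tup(a, nil, m)), x := plus(nil, tup(a, nil, m)).
Decompose r/2: nil = p,  unit = z.
Bind p := nil; no other remaining equation mentions p. Substituting into the earlier bindings gives y2 := nil, s := r(plus(nil, nil), tup(m, nil, unit)).
Bind z := unit.
MGU = { y1 -> plus(nil, tup(a, nil, m)), y2 -> nil, x -> plus(nil, tup(a, nil, m)), s -> r(plus(nil, nil), tup(m, nil, unit)), u -> tup(a, nil, m), p -> nil, z -> unit }, so y1 -> plus(nil, tup(a, nil, m)).

plus(nil, tup(a, nil, m))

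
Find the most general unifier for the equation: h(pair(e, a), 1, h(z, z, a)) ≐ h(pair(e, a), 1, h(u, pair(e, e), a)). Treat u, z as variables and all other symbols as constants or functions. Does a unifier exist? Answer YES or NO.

Decompose h/3: pair(e, a) ≐ pair(e, a),  1 ≐ 1,  h(z, z, a) ≐ h(u, pair(e, e), a).
Delete trivial equation pair(e, a) ≐ pair(e, a).
Delete trivial equation 1 ≐ 1.
Decompose h/3: z ≐ u,  z ≐ pair(e, e),  a ≐ a.
Bind z := u; substituting into the one remaining equation that mentions z gives: u ≐ pair(e, e).
Bind u := pair(e, e); no other remaining equation mentions u. Substituting into the earlier binding gives z := pair(e, e).
Delete trivial equation a ≐ a.
No equations remain and no clash or occurs-check failure arose, so a unifier exists.

YES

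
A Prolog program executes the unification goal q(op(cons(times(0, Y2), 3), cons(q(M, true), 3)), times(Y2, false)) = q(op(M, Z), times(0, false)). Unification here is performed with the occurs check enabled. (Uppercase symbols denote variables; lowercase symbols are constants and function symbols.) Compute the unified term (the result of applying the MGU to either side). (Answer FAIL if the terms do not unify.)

Decompose q/2: op(cons(times(0, Y2), 3), cons(q(M, true), 3)) = op(M, Z),  times(Y2, false) = times(0, false).
Decompose op/2: cons(times(0, Y2), 3) = M,  cons(q(M, true), 3) = Z.
Bind M := cons(times(0, Y2), 3); substituting into the one remaining equation that mentions M gives: cons(q(cons(times(0, Y2), 3), true), 3) = Z.
Bind Z := cons(q(cons(times(0, Y2), 3), true), 3); no other remaining equation mentions Z.
Decompose times/2: Y2 = 0,  false = false.
Bind Y2 := 0; no other remaining equation mentions Y2. Substituting into the earlier bindings gives M := cons(times(0, 0), 3), Z := cons(q(cons(times(0, 0), 3), true), 3).
Delete trivial equation false = false.
Applying the MGU to either side gives q(op(cons(times(0, 0), 3), cons(q(cons(times(0, 0), 3), true), 3)), times(0, false)).

q(op(cons(times(0, 0), 3), cons(q(cons(times(0, 0), 3), true), 3)), times(0, false))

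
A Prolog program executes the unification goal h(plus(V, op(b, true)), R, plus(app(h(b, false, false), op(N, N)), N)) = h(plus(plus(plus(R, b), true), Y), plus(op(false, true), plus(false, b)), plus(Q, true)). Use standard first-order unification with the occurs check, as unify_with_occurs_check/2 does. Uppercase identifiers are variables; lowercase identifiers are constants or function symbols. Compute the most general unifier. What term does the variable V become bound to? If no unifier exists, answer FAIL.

Decompose h/3: plus(V, op(b, true)) = plus(plus(plus(R, b), true), Y),  R = plus(op(false, true), plus(false, b)),  plus(app(h(b, false, false), op(N, N)), N) = plus(Q, true).
Decompose plus/2: V = plus(plus(R, b), true),  op(b, true) = Y.
Bind V := plus(plus(R, b), true); no other remaining equation mentions V.
Bind Y := op(b, true); no other remaining equation mentions Y.
Bind R := plus(op(false, true), plus(false, b)); no other remaining equation mentions R. Substituting into the earlier binding gives V := plus(plus(plus(op(false, true), plus(false, b)), b), true).
Decompose plus/2: app(h(b, false, false), op(N, N)) = Q,  N = true.
Bind Q := app(h(b, false, false), op(N, N)); no other remaining equation mentions Q.
Bind N := true. Substituting into the earlier binding gives Q := app(h(b, false, false), op(true, true)).
MGU = { V = plus(plus(plus(op(false, true), plus(false, b)), b), true), Y = op(b, true), R = plus(op(false, true), plus(false, b)), Q = app(h(b, false, false), op(true, true)), N = true }, so V = plus(plus(plus(op(false, true), plus(false, b)), b), true).

plus(plus(plus(op(false, true), plus(false, b)), b), true)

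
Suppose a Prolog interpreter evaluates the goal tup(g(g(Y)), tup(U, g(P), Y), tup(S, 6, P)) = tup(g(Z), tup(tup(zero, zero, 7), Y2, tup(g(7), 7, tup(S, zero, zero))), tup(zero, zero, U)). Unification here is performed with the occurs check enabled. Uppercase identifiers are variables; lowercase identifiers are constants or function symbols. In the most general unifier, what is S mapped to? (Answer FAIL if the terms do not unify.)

Decompose tup/3: g(g(Y)) = g(Z),  tup(U, g(P), Y) = tup(tup(zero, zero, 7), Y2, tup(g(7), 7, tup(S, zero, zero))),  tup(S, 6, P) = tup(zero, zero, U).
Decompose g/1: g(Y) = Z.
Bind Z := g(Y); no other remaining equation mentions Z.
Decompose tup/3: U = tup(zero, zero, 7),  g(P) = Y2,  Y = tup(g(7), 7, tup(S, zero, zero)).
Bind U := tup(zero, zero, 7); substituting into the one remaining equation that mentions U gives: tup(S, 6, P) = tup(zero, zero, tup(zero, zero, 7)).
Bind Y2 := g(P); no other remaining equation mentions Y2.
Bind Y := tup(g(7), 7, tup(S, zero, zero)); no other remaining equation mentions Y. Substituting into the earlier binding gives Z := g(tup(g(7), 7, tup(S, zero, zero))).
Decompose tup/3: S = zero,  6 = zero,  P = tup(zero, zero, 7).
Bind S := zero; no other remaining equation mentions S. Substituting into the earlier bindings gives Z := g(tup(g(7), 7, tup(zero, zero, zero))), Y := tup(g(7), 7, tup(zero, zero, zero)).
Clash: constants 6 and zero differ; no unifier exists.

FAIL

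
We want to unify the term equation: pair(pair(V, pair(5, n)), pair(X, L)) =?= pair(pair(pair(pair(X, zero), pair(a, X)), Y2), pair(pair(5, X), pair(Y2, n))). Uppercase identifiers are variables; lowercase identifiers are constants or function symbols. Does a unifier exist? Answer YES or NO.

NO

Decompose pair/2: pair(V, pair(5, n)) =?= pair(pair(pair(X, zero), pair(a, X)), Y2),  pair(X, L) =?= pair(pair(5, X), pair(Y2, n)).
Decompose pair/2: V =?= pair(pair(X, zero), pair(a, X)),  pair(5, n) =?= Y2.
Bind V := pair(pair(X, zero), pair(a, X)); no other remaining equation mentions V.
Bind Y2 := pair(5, n); substituting into the remaining equation gives: pair(X, L) =?= pair(pair(5, X), pair(pair(5, n), n)).
Decompose pair/2: X =?= pair(5, X),  L =?= pair(pair(5, n), n).
Occurs check fails: X occurs in pair(5, X); the equation X =?= pair(5, X) has no finite solution.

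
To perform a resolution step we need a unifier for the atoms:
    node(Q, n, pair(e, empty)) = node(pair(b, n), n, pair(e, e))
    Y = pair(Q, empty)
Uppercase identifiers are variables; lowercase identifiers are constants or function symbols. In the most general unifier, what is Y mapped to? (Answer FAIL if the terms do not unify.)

Decompose node/3: Q = pair(b, n),  n = n,  pair(e, empty) = pair(e, e).
Bind Q := pair(b, n); substituting into the one remaining equation that mentions Q gives: Y = pair(pair(b, n), empty).
Delete trivial equation n = n.
Decompose pair/2: e = e,  empty = e.
Delete trivial equation e = e.
Clash: constants empty and e differ; no unifier exists.

FAIL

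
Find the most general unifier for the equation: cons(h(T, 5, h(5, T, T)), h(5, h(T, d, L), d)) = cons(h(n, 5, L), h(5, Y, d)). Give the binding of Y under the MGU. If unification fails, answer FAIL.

Decompose cons/2: h(T, 5, h(5, T, T)) = h(n, 5, L),  h(5, h(T, d, L), d) = h(5, Y, d).
Decompose h/3: T = n,  5 = 5,  h(5, T, T) = L.
Bind T := n; substituting into the 2 remaining equations that mention T gives: h(5, n, n) = L,  h(5, h(n, d, L), d) = h(5, Y, d).
Delete trivial equation 5 = 5.
Bind L := h(5, n, n); substituting into the remaining equation gives: h(5, h(n, d, h(5, n, n)), d) = h(5, Y, d).
Decompose h/3: 5 = 5,  h(n, d, h(5, n, n)) = Y,  d = d.
Delete trivial equation 5 = 5.
Bind Y := h(n, d, h(5, n, n)); no other remaining equation mentions Y.
Delete trivial equation d = d.
MGU = { T -> n, L -> h(5, n, n), Y -> h(n, d, h(5, n, n)) }, so Y -> h(n, d, h(5, n, n)).

h(n, d, h(5, n, n))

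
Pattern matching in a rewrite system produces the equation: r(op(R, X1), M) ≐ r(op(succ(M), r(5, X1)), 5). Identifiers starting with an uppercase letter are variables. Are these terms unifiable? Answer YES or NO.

NO

Decompose r/2: op(R, X1) ≐ op(succ(M), r(5, X1)),  M ≐ 5.
Decompose op/2: R ≐ succ(M),  X1 ≐ r(5, X1).
Bind R := succ(M); no other remaining equation mentions R.
Occurs check fails: X1 occurs in r(5, X1); the equation X1 ≐ r(5, X1) has no finite solution.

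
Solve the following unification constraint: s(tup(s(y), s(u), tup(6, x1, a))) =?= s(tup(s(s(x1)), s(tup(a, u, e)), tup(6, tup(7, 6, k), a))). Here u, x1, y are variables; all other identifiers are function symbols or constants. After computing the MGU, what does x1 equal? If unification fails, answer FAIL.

Decompose s/1: tup(s(y), s(u), tup(6, x1, a)) =?= tup(s(s(x1)), s(tup(a, u, e)), tup(6, tup(7, 6, k), a)).
Decompose tup/3: s(y) =?= s(s(x1)),  s(u) =?= s(tup(a, u, e)),  tup(6, x1, a) =?= tup(6, tup(7, 6, k), a).
Decompose s/1: y =?= s(x1).
Bind y := s(x1); no other remaining equation mentions y.
Decompose s/1: u =?= tup(a, u, e).
Occurs check fails: u occurs in tup(a, u, e); the equation u =?= tup(a, u, e) has no finite solution.

FAIL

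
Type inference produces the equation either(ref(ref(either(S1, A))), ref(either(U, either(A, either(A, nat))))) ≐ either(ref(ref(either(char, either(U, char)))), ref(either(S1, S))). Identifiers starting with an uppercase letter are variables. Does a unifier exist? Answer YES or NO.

Decompose either/2: ref(ref(either(S1, A))) ≐ ref(ref(either(char, either(U, char)))),  ref(either(U, either(A, either(A, nat)))) ≐ ref(either(S1, S)).
Decompose ref/1: ref(either(S1, A)) ≐ ref(either(char, either(U, char))).
Decompose ref/1: either(S1, A) ≐ either(char, either(U, char)).
Decompose either/2: S1 ≐ char,  A ≐ either(U, char).
Bind S1 := char; substituting into the one remaining equation that mentions S1 gives: ref(either(U, either(A, either(A, nat)))) ≐ ref(either(char, S)).
Bind A := either(U, char); substituting into the remaining equation gives: ref(either(U, either(either(U, char), either(either(U, char), nat)))) ≐ ref(either(char, S)).
Decompose ref/1: either(U, either(either(U, char), either(either(U, char), nat))) ≐ either(char, S).
Decompose either/2: U ≐ char,  either(either(U, char), either(either(U, char), nat)) ≐ S.
Bind U := char; substituting into the remaining equation gives: either(either(char, char), either(either(char, char), nat)) ≐ S. Substituting into the earlier binding gives A := either(char, char).
Bind S := either(either(char, char), either(either(char, char), nat)).
No equations remain and no clash or occurs-check failure arose, so a unifier exists.

YES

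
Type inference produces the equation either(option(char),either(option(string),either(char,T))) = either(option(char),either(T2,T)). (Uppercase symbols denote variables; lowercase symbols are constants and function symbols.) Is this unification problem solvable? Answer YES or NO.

NO

Decompose either/2: option(char) = option(char),  either(option(string),either(char,T)) = either(T2,T).
Delete trivial equation option(char) = option(char).
Decompose either/2: option(string) = T2,  either(char,T) = T.
Bind T2 := option(string); no other remaining equation mentions T2.
Occurs check fails: T occurs in either(char,T); the equation T = either(char,T) has no finite solution.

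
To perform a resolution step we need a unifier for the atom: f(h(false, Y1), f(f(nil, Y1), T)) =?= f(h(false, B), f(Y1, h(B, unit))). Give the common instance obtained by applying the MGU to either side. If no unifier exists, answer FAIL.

FAIL

Decompose f/2: h(false, Y1) =?= h(false, B),  f(f(nil, Y1), T) =?= f(Y1, h(B, unit)).
Decompose h/2: false =?= false,  Y1 =?= B.
Delete trivial equation false =?= false.
Bind Y1 := B; substituting into the remaining equation gives: f(f(nil, B), T) =?= f(B, h(B, unit)).
Decompose f/2: f(nil, B) =?= B,  T =?= h(B, unit).
Occurs check fails: B occurs in f(nil, B); the equation B =?= f(nil, B) has no finite solution.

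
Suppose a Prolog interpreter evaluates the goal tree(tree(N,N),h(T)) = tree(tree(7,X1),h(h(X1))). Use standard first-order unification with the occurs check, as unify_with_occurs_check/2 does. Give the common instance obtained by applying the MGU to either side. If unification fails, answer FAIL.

Decompose tree/2: tree(N,N) = tree(7,X1),  h(T) = h(h(X1)).
Decompose tree/2: N = 7,  N = X1.
Bind N := 7; substituting into the one remaining equation that mentions N gives: 7 = X1.
Bind X1 := 7; substituting into the remaining equation gives: h(T) = h(h(7)).
Decompose h/1: T = h(7).
Bind T := h(7).
Applying the MGU to either side gives tree(tree(7,7),h(h(7))).

tree(tree(7,7),h(h(7)))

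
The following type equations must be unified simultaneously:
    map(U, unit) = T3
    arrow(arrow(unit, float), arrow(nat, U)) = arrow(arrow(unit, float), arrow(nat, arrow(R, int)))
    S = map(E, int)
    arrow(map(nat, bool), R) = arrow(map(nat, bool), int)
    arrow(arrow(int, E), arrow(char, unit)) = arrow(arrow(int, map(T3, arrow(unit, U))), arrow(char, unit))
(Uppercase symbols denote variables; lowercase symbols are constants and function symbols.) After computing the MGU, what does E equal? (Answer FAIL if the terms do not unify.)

Bind T3 := map(U, unit); substituting into the one remaining equation that mentions T3 gives: arrow(arrow(int, E), arrow(char, unit)) = arrow(arrow(int, map(map(U, unit), arrow(unit, U))), arrow(char, unit)).
Decompose arrow/2: arrow(unit, float) = arrow(unit, float),  arrow(nat, U) = arrow(nat, arrow(R, int)).
Delete trivial equation arrow(unit, float) = arrow(unit, float).
Decompose arrow/2: nat = nat,  U = arrow(R, int).
Delete trivial equation nat = nat.
Bind U := arrow(R, int); substituting into the one remaining equation that mentions U gives: arrow(arrow(int, E), arrow(char, unit)) = arrow(arrow(int, map(map(arrow(R, int), unit), arrow(unit, arrow(R, int)))), arrow(char, unit)). Substituting into the earlier binding gives T3 := map(arrow(R, int), unit).
Bind S := map(E, int); no other remaining equation mentions S.
Decompose arrow/2: map(nat, bool) = map(nat, bool),  R = int.
Delete trivial equation map(nat, bool) = map(nat, bool).
Bind R := int; substituting into the remaining equation gives: arrow(arrow(int, E), arrow(char, unit)) = arrow(arrow(int, map(map(arrow(int, int), unit), arrow(unit, arrow(int, int)))), arrow(char, unit)). Substituting into the earlier bindings gives T3 := map(arrow(int, int), unit), U := arrow(int, int).
Decompose arrow/2: arrow(int, E) = arrow(int, map(map(arrow(int, int), unit), arrow(unit, arrow(int, int)))),  arrow(char, unit) = arrow(char, unit).
Decompose arrow/2: int = int,  E = map(map(arrow(int, int), unit), arrow(unit, arrow(int, int))).
Delete trivial equation int = int.
Bind E := map(map(arrow(int, int), unit), arrow(unit, arrow(int, int))); no other remaining equation mentions E. Substituting into the earlier binding gives S := map(map(map(arrow(int, int), unit), arrow(unit, arrow(int, int))), int).
Delete trivial equation arrow(char, unit) = arrow(char, unit).
MGU = { T3 -> map(arrow(int, int), unit), U -> arrow(int, int), S -> map(map(map(arrow(int, int), unit), arrow(unit, arrow(int, int))), int), R -> int, E -> map(map(arrow(int, int), unit), arrow(unit, arrow(int, int))) }, so E -> map(map(arrow(int, int), unit), arrow(unit, arrow(int, int))).

map(map(arrow(int, int), unit), arrow(unit, arrow(int, int)))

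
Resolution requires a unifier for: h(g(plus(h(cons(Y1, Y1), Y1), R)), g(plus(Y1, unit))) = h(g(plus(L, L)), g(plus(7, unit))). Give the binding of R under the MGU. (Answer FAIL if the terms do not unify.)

Decompose h/2: g(plus(h(cons(Y1, Y1), Y1), R)) = g(plus(L, L)),  g(plus(Y1, unit)) = g(plus(7, unit)).
Decompose g/1: plus(h(cons(Y1, Y1), Y1), R) = plus(L, L).
Decompose plus/2: h(cons(Y1, Y1), Y1) = L,  R = L.
Bind L := h(cons(Y1, Y1), Y1); substituting into the one remaining equation that mentions L gives: R = h(cons(Y1, Y1), Y1).
Bind R := h(cons(Y1, Y1), Y1); no other remaining equation mentions R.
Decompose g/1: plus(Y1, unit) = plus(7, unit).
Decompose plus/2: Y1 = 7,  unit = unit.
Bind Y1 := 7; no other remaining equation mentions Y1. Substituting into the earlier bindings gives L := h(cons(7, 7), 7), R := h(cons(7, 7), 7).
Delete trivial equation unit = unit.
MGU = { L -> h(cons(7, 7), 7), R -> h(cons(7, 7), 7), Y1 -> 7 }, so R -> h(cons(7, 7), 7).

h(cons(7, 7), 7)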